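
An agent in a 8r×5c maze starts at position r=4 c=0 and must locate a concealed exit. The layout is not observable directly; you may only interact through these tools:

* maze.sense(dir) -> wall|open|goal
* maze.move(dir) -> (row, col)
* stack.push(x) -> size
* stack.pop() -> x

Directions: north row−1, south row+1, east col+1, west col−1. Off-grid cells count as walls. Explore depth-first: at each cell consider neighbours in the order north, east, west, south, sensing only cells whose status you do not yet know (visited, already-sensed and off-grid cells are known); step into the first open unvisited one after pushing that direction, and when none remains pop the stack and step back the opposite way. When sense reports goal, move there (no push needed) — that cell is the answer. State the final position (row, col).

! 1. sense(dir→north) -> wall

! 2. sense(dir→east) -> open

! 3. push(x→east) -> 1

! 4. move(dir→east) -> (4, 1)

! 5. sense(dir→north) -> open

! 6. push(x→north) -> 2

! 7. move(dir→north) -> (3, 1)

! 8. sense(dir→north) -> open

! 9. push(x→north) -> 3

! 10. move(dir→north) -> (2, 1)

! 11. sense(dir→north) -> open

! 12. push(x→north) -> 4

! 13. move(dir→north) -> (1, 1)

! 14. sense(dir→north) -> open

! 15. push(x→north) -> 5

! 16. move(dir→north) -> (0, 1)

! 17. sense(dir→east) -> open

! 18. push(x→east) -> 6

! 19. move(dir→east) -> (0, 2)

! 20. sense(dir→east) -> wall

! 21. sense(dir→south) -> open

! 22. push(x→south) -> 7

! 23. move(dir→south) -> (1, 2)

! 24. sense(dir→east) -> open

! 25. push(x→east) -> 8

! 26. move(dir→east) -> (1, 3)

! 27. sense(dir→east) -> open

! 28. push(x→east) -> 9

! 29. move(dir→east) -> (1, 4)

! 30. sense(dir→north) -> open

! 31. push(x→north) -> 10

! 32. move(dir→north) -> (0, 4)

! 33. pop() -> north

! 34. move(dir→south) -> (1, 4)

! 35. sense(dir→south) -> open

! 36. push(x→south) -> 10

! 37. move(dir→south) -> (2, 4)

! 38. sense(dir→west) -> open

! 39. push(x→west) -> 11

! 40. move(dir→west) -> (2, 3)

! 41. sense(dir→west) -> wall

! 42. sense(dir→south) -> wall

! 43. pop() -> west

! 44. move(dir→east) -> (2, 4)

! 45. sense(dir→south) -> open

! 46. push(x→south) -> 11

! 47. move(dir→south) -> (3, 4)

! 48. sense(dir→south) -> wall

! 49. pop() -> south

! 50. move(dir→north) -> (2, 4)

! 51. pop() -> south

! 52. move(dir→north) -> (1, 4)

! 53. pop() -> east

! 54. move(dir→west) -> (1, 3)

! 55. pop() -> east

! 56. move(dir→west) -> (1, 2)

! 57. pop() -> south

! 58. move(dir→north) -> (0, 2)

! 59. pop() -> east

! 60. move(dir→west) -> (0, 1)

! 61. sense(dir→west) -> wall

! 62. pop() -> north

! 63. move(dir→south) -> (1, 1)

! 64. sense(dir→west) -> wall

! 65. pop() -> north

! 66. move(dir→south) -> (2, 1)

! 67. sense(dir→west) -> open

! 68. push(x→west) -> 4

! 69. move(dir→west) -> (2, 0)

! 70. pop() -> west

! 71. move(dir→east) -> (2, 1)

! 72. pop() -> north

! 73. move(dir→south) -> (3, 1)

! 74. sense(dir→east) -> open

! 75. push(x→east) -> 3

! 76. move(dir→east) -> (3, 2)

! 77. sense(dir→south) -> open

! 78. push(x→south) -> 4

! 79. move(dir→south) -> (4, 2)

! 80. sense(dir→east) -> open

! 81. push(x→east) -> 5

! 82. move(dir→east) -> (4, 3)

! 83. sense(dir→south) -> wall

! 84. pop() -> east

! 85. move(dir→west) -> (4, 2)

! 86. sense(dir→south) -> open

! 87. push(x→south) -> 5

! 88. move(dir→south) -> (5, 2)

! 89. sense(dir→west) -> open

! 90. push(x→west) -> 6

! 91. move(dir→west) -> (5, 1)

! 92. sense(dir→west) -> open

! 93. push(x→west) -> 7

! 94. move(dir→west) -> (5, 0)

! 95. sense(dir→south) -> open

! 96. push(x→south) -> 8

! 97. move(dir→south) -> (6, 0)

! 98. sense(dir→east) -> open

! 99. push(x→east) -> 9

! 100. move(dir→east) -> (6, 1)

! 101. sense(dir→east) -> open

! 102. push(x→east) -> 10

! 103. move(dir→east) -> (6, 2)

! 104. sense(dir→east) -> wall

! 105. sense(dir→south) -> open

! 106. push(x→south) -> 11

! 107. move(dir→south) -> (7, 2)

! 108. sense(dir→east) -> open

! 109. push(x→east) -> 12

! 110. move(dir→east) -> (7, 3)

! 111. sense(dir→east) -> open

! 112. push(x→east) -> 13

! 113. move(dir→east) -> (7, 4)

! 114. sense(dir→north) -> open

! 115. push(x→north) -> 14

! 116. move(dir→north) -> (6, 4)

! 117. sense(dir→north) -> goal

! 118. move(dir→north) -> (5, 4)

Answer: (5, 4)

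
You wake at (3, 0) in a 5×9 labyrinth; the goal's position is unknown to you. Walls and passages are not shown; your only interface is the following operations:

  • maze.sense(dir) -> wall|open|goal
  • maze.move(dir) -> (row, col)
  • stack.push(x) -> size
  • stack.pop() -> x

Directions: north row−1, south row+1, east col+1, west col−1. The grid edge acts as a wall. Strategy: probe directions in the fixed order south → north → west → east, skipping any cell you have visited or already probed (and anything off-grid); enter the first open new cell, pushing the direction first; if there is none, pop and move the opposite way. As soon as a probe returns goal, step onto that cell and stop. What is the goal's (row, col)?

~$ maze.sense dir: south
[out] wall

~$ maze.sense dir: north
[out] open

~$ stack.push x: north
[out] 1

~$ maze.move dir: north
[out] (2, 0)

~$ maze.sense dir: north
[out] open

~$ stack.push x: north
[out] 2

~$ maze.move dir: north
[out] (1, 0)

~$ maze.sense dir: north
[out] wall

~$ maze.sense dir: east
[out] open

~$ stack.push x: east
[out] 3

~$ maze.move dir: east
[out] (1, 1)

~$ maze.sense dir: south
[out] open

~$ stack.push x: south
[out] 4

~$ maze.move dir: south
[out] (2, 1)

~$ maze.sense dir: south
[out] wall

~$ maze.sense dir: east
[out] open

~$ stack.push x: east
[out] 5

~$ maze.move dir: east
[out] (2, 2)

~$ maze.sense dir: south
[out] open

~$ stack.push x: south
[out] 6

~$ maze.move dir: south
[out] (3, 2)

~$ maze.sense dir: south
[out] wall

~$ maze.sense dir: east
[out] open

~$ stack.push x: east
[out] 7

~$ maze.move dir: east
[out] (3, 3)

~$ maze.sense dir: south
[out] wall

~$ maze.sense dir: north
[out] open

~$ stack.push x: north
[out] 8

~$ maze.move dir: north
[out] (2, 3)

~$ maze.sense dir: north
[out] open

~$ stack.push x: north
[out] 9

~$ maze.move dir: north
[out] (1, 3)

~$ maze.sense dir: north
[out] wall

~$ maze.sense dir: west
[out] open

~$ stack.push x: west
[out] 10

~$ maze.move dir: west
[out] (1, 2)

~$ maze.sense dir: north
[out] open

~$ stack.push x: north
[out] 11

~$ maze.move dir: north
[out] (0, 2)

~$ maze.sense dir: west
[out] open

~$ stack.push x: west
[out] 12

~$ maze.move dir: west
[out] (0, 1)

~$ stack.pop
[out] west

~$ maze.move dir: east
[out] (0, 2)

~$ stack.pop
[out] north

~$ maze.move dir: south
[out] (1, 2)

~$ stack.pop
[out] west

~$ maze.move dir: east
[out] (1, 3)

~$ maze.sense dir: east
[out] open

~$ stack.push x: east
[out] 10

~$ maze.move dir: east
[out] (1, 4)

~$ maze.sense dir: south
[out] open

~$ stack.push x: south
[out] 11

~$ maze.move dir: south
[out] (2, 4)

~$ maze.sense dir: south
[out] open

~$ stack.push x: south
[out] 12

~$ maze.move dir: south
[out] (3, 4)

~$ maze.sense dir: south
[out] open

~$ stack.push x: south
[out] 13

~$ maze.move dir: south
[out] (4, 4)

~$ maze.sense dir: east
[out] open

~$ stack.push x: east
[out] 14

~$ maze.move dir: east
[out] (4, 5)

~$ maze.sense dir: north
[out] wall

~$ maze.sense dir: east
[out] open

~$ stack.push x: east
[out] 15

~$ maze.move dir: east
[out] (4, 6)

~$ maze.sense dir: north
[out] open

~$ stack.push x: north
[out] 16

~$ maze.move dir: north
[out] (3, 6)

~$ maze.sense dir: north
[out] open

~$ stack.push x: north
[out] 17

~$ maze.move dir: north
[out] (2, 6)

~$ maze.sense dir: north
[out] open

~$ stack.push x: north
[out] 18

~$ maze.move dir: north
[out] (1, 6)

~$ maze.sense dir: north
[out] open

~$ stack.push x: north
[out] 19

~$ maze.move dir: north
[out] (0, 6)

~$ maze.sense dir: west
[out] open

~$ stack.push x: west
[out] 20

~$ maze.move dir: west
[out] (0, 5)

~$ maze.sense dir: south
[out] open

~$ stack.push x: south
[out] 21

~$ maze.move dir: south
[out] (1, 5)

~$ maze.sense dir: south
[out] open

~$ stack.push x: south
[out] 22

~$ maze.move dir: south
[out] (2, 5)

~$ stack.pop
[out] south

~$ maze.move dir: north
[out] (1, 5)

~$ stack.pop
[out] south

~$ maze.move dir: north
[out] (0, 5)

~$ maze.sense dir: west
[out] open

~$ stack.push x: west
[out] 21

~$ maze.move dir: west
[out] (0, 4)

~$ stack.pop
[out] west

~$ maze.move dir: east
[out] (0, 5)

~$ stack.pop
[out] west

~$ maze.move dir: east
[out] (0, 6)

~$ maze.sense dir: east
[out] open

~$ stack.push x: east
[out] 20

~$ maze.move dir: east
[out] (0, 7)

~$ maze.sense dir: south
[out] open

~$ stack.push x: south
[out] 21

~$ maze.move dir: south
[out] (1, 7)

~$ maze.sense dir: south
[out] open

~$ stack.push x: south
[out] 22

~$ maze.move dir: south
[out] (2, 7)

~$ maze.sense dir: south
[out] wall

~$ maze.sense dir: east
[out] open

~$ stack.push x: east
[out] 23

~$ maze.move dir: east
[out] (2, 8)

~$ maze.sense dir: south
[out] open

~$ stack.push x: south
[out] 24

~$ maze.move dir: south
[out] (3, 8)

~$ maze.sense dir: south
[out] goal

~$ maze.move dir: south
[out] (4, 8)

Answer: (4, 8)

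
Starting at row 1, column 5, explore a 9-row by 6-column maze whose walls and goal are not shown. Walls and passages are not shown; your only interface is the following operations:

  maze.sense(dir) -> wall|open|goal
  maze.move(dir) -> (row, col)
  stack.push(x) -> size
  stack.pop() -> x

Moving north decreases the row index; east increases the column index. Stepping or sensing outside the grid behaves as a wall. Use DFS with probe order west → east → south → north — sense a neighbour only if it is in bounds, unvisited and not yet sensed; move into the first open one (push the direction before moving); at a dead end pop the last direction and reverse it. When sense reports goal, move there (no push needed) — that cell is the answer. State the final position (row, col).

> sense dir→west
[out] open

> push x→west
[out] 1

> move dir→west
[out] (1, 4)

> sense dir→west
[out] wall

> sense dir→south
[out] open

> push x→south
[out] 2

> move dir→south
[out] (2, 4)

> sense dir→west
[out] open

> push x→west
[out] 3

> move dir→west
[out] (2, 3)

> sense dir→west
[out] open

> push x→west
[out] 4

> move dir→west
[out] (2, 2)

> sense dir→west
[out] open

> push x→west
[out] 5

> move dir→west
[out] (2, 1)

> sense dir→west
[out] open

> push x→west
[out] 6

> move dir→west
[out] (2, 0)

> sense dir→south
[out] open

> push x→south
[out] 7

> move dir→south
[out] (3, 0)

> sense dir→east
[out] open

> push x→east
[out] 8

> move dir→east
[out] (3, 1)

> sense dir→east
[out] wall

> sense dir→south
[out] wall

> pop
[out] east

> move dir→west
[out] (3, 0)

> sense dir→south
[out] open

> push x→south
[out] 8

> move dir→south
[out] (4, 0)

> sense dir→south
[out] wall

> pop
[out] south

> move dir→north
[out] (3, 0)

> pop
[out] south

> move dir→north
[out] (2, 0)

> sense dir→north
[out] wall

> pop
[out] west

> move dir→east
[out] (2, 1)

> sense dir→north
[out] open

> push x→north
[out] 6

> move dir→north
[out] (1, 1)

> sense dir→east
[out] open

> push x→east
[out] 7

> move dir→east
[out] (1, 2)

> sense dir→north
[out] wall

> pop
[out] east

> move dir→west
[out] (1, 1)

> sense dir→north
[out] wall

> pop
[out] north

> move dir→south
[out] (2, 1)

> pop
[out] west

> move dir→east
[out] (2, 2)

> pop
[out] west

> move dir→east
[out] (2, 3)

> sense dir→south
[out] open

> push x→south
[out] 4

> move dir→south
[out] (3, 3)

> sense dir→east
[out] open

> push x→east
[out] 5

> move dir→east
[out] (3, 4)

> sense dir→east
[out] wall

> sense dir→south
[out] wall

> pop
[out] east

> move dir→west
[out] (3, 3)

> sense dir→south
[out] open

> push x→south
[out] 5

> move dir→south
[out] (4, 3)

> sense dir→west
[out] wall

> sense dir→south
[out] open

> push x→south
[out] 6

> move dir→south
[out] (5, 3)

> sense dir→west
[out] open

> push x→west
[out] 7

> move dir→west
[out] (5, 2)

> sense dir→west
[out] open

> push x→west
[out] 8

> move dir→west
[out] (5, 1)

> sense dir→south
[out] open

> push x→south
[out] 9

> move dir→south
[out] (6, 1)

> sense dir→west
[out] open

> push x→west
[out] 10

> move dir→west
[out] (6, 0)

> sense dir→south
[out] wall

> pop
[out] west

> move dir→east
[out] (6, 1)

> sense dir→east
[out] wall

> sense dir→south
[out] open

> push x→south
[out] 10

> move dir→south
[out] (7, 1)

> sense dir→east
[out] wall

> sense dir→south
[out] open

> push x→south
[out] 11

> move dir→south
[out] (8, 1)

> sense dir→west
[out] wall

> sense dir→east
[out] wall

> pop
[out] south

> move dir→north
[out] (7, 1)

> pop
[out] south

> move dir→north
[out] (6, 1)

> pop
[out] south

> move dir→north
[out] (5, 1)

> pop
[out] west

> move dir→east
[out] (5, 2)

> pop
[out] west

> move dir→east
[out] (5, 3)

> sense dir→east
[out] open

> push x→east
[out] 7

> move dir→east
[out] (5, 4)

> sense dir→east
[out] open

> push x→east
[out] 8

> move dir→east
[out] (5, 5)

> sense dir→south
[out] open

> push x→south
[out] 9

> move dir→south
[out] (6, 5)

> sense dir→west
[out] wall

> sense dir→south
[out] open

> push x→south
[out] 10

> move dir→south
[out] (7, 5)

> sense dir→west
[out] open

> push x→west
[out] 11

> move dir→west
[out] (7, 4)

> sense dir→west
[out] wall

> sense dir→south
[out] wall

> pop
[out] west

> move dir→east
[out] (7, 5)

> sense dir→south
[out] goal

> move dir→south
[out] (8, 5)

Answer: (8, 5)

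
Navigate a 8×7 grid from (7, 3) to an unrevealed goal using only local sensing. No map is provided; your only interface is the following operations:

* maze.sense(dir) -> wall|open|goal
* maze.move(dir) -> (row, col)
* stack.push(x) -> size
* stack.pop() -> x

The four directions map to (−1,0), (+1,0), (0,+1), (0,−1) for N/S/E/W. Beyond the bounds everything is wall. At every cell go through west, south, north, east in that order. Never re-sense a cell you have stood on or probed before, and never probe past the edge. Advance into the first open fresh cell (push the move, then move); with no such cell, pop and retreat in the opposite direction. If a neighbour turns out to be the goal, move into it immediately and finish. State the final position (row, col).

CALL sense[dir=west]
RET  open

CALL push[x=west]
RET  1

CALL move[dir=west]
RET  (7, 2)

CALL sense[dir=west]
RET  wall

CALL sense[dir=north]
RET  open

CALL push[x=north]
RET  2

CALL move[dir=north]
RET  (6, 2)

CALL sense[dir=west]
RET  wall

CALL sense[dir=north]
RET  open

CALL push[x=north]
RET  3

CALL move[dir=north]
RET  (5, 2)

CALL sense[dir=west]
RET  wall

CALL sense[dir=north]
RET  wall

CALL sense[dir=east]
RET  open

CALL push[x=east]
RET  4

CALL move[dir=east]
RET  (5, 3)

CALL sense[dir=south]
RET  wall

CALL sense[dir=north]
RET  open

CALL push[x=north]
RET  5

CALL move[dir=north]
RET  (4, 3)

CALL sense[dir=north]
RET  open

CALL push[x=north]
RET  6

CALL move[dir=north]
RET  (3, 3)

CALL sense[dir=west]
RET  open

CALL push[x=west]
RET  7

CALL move[dir=west]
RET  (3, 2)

CALL sense[dir=west]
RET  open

CALL push[x=west]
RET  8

CALL move[dir=west]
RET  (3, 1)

CALL sense[dir=west]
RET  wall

CALL sense[dir=south]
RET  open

CALL push[x=south]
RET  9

CALL move[dir=south]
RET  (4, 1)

CALL sense[dir=west]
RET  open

CALL push[x=west]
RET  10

CALL move[dir=west]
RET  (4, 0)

CALL sense[dir=south]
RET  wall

CALL pop[]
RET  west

CALL move[dir=east]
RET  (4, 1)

CALL pop[]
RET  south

CALL move[dir=north]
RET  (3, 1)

CALL sense[dir=north]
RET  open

CALL push[x=north]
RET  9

CALL move[dir=north]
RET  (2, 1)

CALL sense[dir=west]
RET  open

CALL push[x=west]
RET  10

CALL move[dir=west]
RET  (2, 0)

CALL sense[dir=north]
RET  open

CALL push[x=north]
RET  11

CALL move[dir=north]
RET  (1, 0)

CALL sense[dir=north]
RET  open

CALL push[x=north]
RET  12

CALL move[dir=north]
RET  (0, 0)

CALL sense[dir=east]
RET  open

CALL push[x=east]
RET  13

CALL move[dir=east]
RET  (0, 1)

CALL sense[dir=south]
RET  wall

CALL sense[dir=east]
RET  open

CALL push[x=east]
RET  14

CALL move[dir=east]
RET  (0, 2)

CALL sense[dir=south]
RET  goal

CALL move[dir=south]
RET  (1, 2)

Answer: (1, 2)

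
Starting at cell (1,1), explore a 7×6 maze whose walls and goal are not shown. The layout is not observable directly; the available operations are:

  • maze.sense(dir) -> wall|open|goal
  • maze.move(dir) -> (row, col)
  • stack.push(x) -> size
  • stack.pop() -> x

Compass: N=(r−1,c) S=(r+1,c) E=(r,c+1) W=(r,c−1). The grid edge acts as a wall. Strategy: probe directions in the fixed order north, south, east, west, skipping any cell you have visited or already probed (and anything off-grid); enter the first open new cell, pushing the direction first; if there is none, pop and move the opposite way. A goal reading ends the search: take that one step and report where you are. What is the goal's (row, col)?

Next I call maze.sense with north, which returns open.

I invoke stack.push with north, giving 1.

I run maze.move with north, and observe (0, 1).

Invoking maze.sense with east, and get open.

I invoke stack.push with east, and observe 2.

Next I call maze.move with east, yielding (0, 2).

Now I run maze.sense with south, → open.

Invoking stack.push with south, — result: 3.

Then maze.move with south, giving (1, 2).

I call maze.sense with south, which returns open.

Next I call stack.push with south, yielding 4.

Then maze.move with south, : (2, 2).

I try maze.sense with south, and observe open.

I use stack.push with south, and observe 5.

I use maze.move with south, which returns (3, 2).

I use maze.sense with south, and see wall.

Then maze.sense with east, giving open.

I run stack.push with east, and observe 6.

I try maze.move with east, — result: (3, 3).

Invoking maze.sense with north, and see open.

Now I run stack.push with north, and see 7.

I try maze.move with north, giving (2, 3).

I invoke maze.sense with north, giving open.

Invoking stack.push with north, giving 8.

I invoke maze.move with north, and get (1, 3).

I use maze.sense with north, → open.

Calling stack.push with north, : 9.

Calling maze.move with north, and observe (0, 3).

Using maze.sense with east, : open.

I invoke stack.push with east, and get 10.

Using maze.move with east, and observe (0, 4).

Now I run maze.sense with south, giving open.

Calling stack.push with south, giving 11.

I use maze.move with south, and observe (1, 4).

Now I run maze.sense with south, — result: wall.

Next I call maze.sense with east, yielding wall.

Invoking stack.pop, → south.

Using maze.move with north, and see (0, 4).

Using maze.sense with east, and get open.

Then stack.push with east, yielding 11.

Now I run maze.move with east, yielding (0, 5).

Using stack.pop(), which returns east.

I try maze.move with west, → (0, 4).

I run stack.pop, and observe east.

I use maze.move with west, which returns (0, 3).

I invoke stack.pop, : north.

I run maze.move with south, — result: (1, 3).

Invoking stack.pop(), and observe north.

Then maze.move with south, giving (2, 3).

Next I call stack.pop, giving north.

Invoking maze.move with south, — result: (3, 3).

I call maze.sense with south, and get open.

Next I call stack.push with south, : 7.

I try maze.move with south, and see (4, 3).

Using maze.sense with south, yielding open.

Next I call stack.push with south, giving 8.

Invoking maze.move with south, and see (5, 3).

Using maze.sense with south, → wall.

Using maze.sense with east, and get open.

I try stack.push with east, yielding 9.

Invoking maze.move with east, which returns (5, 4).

I invoke maze.sense with north, : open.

I run stack.push with north, → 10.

Calling maze.move with north, → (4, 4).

Then maze.sense with north, yielding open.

Calling stack.push with north, and see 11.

Calling maze.move with north, and get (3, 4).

I run maze.sense with east, : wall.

I use stack.pop, and see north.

Invoking maze.move with south, and get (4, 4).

Now I run maze.sense with east, : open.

Invoking stack.push with east, and get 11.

I try maze.move with east, — result: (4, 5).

I run maze.sense with south, : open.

Next I call stack.push with south, and observe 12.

I use maze.move with south, → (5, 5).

Calling maze.sense with south, which returns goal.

I call maze.move with south, which returns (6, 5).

Answer: (6, 5)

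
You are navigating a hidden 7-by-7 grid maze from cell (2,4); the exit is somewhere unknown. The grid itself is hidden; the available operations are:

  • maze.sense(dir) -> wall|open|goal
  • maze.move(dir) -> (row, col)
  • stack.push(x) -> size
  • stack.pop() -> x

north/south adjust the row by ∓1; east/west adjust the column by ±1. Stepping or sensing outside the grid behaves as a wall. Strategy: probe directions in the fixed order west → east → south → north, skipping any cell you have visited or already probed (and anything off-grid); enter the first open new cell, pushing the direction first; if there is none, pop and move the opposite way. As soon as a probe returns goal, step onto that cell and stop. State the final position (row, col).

Do: maze.sense[dir→west]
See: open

Do: stack.push[x→west]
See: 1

Do: maze.move[dir→west]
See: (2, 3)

Do: maze.sense[dir→west]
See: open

Do: stack.push[x→west]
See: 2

Do: maze.move[dir→west]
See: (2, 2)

Do: maze.sense[dir→west]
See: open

Do: stack.push[x→west]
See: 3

Do: maze.move[dir→west]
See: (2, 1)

Do: maze.sense[dir→west]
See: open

Do: stack.push[x→west]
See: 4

Do: maze.move[dir→west]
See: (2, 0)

Do: maze.sense[dir→south]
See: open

Do: stack.push[x→south]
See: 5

Do: maze.move[dir→south]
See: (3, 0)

Do: maze.sense[dir→east]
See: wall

Do: maze.sense[dir→south]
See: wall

Do: stack.pop[]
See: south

Do: maze.move[dir→north]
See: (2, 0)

Do: maze.sense[dir→north]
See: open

Do: stack.push[x→north]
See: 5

Do: maze.move[dir→north]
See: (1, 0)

Do: maze.sense[dir→east]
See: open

Do: stack.push[x→east]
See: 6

Do: maze.move[dir→east]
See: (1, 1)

Do: maze.sense[dir→east]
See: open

Do: stack.push[x→east]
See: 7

Do: maze.move[dir→east]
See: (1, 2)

Do: maze.sense[dir→east]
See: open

Do: stack.push[x→east]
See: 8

Do: maze.move[dir→east]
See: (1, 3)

Do: maze.sense[dir→east]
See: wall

Do: maze.sense[dir→north]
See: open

Do: stack.push[x→north]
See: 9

Do: maze.move[dir→north]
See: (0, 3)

Do: maze.sense[dir→west]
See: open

Do: stack.push[x→west]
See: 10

Do: maze.move[dir→west]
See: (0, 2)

Do: maze.sense[dir→west]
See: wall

Do: stack.pop[]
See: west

Do: maze.move[dir→east]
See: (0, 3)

Do: maze.sense[dir→east]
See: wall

Do: stack.pop[]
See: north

Do: maze.move[dir→south]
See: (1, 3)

Do: stack.pop[]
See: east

Do: maze.move[dir→west]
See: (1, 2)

Do: stack.pop[]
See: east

Do: maze.move[dir→west]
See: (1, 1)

Do: stack.pop[]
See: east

Do: maze.move[dir→west]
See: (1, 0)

Do: maze.sense[dir→north]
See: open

Do: stack.push[x→north]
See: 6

Do: maze.move[dir→north]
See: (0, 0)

Do: stack.pop[]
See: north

Do: maze.move[dir→south]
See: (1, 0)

Do: stack.pop[]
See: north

Do: maze.move[dir→south]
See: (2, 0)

Do: stack.pop[]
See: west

Do: maze.move[dir→east]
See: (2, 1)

Do: stack.pop[]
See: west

Do: maze.move[dir→east]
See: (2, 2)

Do: maze.sense[dir→south]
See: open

Do: stack.push[x→south]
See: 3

Do: maze.move[dir→south]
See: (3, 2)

Do: maze.sense[dir→east]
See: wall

Do: maze.sense[dir→south]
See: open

Do: stack.push[x→south]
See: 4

Do: maze.move[dir→south]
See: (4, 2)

Do: maze.sense[dir→west]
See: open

Do: stack.push[x→west]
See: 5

Do: maze.move[dir→west]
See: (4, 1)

Do: maze.sense[dir→south]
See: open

Do: stack.push[x→south]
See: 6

Do: maze.move[dir→south]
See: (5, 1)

Do: maze.sense[dir→west]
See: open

Do: stack.push[x→west]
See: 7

Do: maze.move[dir→west]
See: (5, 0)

Do: maze.sense[dir→south]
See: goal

Do: maze.move[dir→south]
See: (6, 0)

Answer: (6, 0)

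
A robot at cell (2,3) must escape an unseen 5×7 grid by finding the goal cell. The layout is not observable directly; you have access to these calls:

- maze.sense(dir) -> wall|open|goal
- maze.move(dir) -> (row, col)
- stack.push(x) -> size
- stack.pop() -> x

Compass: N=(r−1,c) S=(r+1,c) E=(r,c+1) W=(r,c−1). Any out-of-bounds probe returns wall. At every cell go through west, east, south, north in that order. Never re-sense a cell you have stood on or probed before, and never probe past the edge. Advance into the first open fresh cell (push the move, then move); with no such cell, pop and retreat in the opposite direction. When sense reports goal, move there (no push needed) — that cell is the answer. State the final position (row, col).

Act: maze.sense[west]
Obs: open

Act: stack.push[west]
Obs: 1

Act: maze.move[west]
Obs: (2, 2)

Act: maze.sense[west]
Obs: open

Act: stack.push[west]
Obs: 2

Act: maze.move[west]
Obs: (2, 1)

Act: maze.sense[west]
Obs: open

Act: stack.push[west]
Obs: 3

Act: maze.move[west]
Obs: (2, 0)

Act: maze.sense[south]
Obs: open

Act: stack.push[south]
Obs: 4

Act: maze.move[south]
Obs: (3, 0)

Act: maze.sense[east]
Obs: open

Act: stack.push[east]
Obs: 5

Act: maze.move[east]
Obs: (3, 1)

Act: maze.sense[east]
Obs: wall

Act: maze.sense[south]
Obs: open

Act: stack.push[south]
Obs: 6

Act: maze.move[south]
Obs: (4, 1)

Act: maze.sense[west]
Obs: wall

Act: maze.sense[east]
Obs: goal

Act: maze.move[east]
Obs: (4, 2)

Answer: (4, 2)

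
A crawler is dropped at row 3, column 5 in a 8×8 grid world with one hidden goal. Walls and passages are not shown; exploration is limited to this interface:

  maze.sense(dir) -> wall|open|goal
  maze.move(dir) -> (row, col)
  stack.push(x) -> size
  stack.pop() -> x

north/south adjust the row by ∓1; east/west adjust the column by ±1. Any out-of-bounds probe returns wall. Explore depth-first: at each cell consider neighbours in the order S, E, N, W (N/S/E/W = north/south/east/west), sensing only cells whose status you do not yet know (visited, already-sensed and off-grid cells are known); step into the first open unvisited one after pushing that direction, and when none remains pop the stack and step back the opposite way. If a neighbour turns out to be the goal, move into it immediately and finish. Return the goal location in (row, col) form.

-> maze.sense(south)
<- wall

-> maze.sense(east)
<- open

-> stack.push(east)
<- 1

-> maze.move(east)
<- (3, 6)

-> maze.sense(south)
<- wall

-> maze.sense(east)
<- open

-> stack.push(east)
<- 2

-> maze.move(east)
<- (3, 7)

-> maze.sense(south)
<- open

-> stack.push(south)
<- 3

-> maze.move(south)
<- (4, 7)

-> maze.sense(south)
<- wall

-> stack.pop()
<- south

-> maze.move(north)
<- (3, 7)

-> maze.sense(north)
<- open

-> stack.push(north)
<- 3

-> maze.move(north)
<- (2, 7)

-> maze.sense(north)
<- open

-> stack.push(north)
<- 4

-> maze.move(north)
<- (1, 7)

-> maze.sense(north)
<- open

-> stack.push(north)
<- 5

-> maze.move(north)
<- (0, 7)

-> maze.sense(west)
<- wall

-> stack.pop()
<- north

-> maze.move(south)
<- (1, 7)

-> maze.sense(west)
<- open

-> stack.push(west)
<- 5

-> maze.move(west)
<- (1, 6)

-> maze.sense(south)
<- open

-> stack.push(south)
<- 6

-> maze.move(south)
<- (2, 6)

-> maze.sense(west)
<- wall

-> stack.pop()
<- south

-> maze.move(north)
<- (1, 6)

-> maze.sense(west)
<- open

-> stack.push(west)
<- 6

-> maze.move(west)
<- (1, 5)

-> maze.sense(north)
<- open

-> stack.push(north)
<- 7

-> maze.move(north)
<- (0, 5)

-> maze.sense(west)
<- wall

-> stack.pop()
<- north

-> maze.move(south)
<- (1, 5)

-> maze.sense(west)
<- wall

-> stack.pop()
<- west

-> maze.move(east)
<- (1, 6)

-> stack.pop()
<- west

-> maze.move(east)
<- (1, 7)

-> stack.pop()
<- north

-> maze.move(south)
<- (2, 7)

-> stack.pop()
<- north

-> maze.move(south)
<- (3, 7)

-> stack.pop()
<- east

-> maze.move(west)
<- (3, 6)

-> stack.pop()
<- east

-> maze.move(west)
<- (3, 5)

-> maze.sense(west)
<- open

-> stack.push(west)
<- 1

-> maze.move(west)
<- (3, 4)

-> maze.sense(south)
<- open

-> stack.push(south)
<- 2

-> maze.move(south)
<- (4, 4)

-> maze.sense(south)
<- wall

-> maze.sense(west)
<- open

-> stack.push(west)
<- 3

-> maze.move(west)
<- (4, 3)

-> maze.sense(south)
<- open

-> stack.push(south)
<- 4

-> maze.move(south)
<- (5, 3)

-> maze.sense(south)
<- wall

-> maze.sense(west)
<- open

-> stack.push(west)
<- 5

-> maze.move(west)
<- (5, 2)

-> maze.sense(south)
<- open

-> stack.push(south)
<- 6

-> maze.move(south)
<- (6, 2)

-> maze.sense(south)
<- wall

-> maze.sense(west)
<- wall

-> stack.pop()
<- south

-> maze.move(north)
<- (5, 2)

-> maze.sense(north)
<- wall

-> maze.sense(west)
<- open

-> stack.push(west)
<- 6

-> maze.move(west)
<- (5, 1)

-> maze.sense(north)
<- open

-> stack.push(north)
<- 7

-> maze.move(north)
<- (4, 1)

-> maze.sense(north)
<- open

-> stack.push(north)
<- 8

-> maze.move(north)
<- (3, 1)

-> maze.sense(east)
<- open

-> stack.push(east)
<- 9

-> maze.move(east)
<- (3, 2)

-> maze.sense(east)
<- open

-> stack.push(east)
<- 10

-> maze.move(east)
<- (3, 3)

-> maze.sense(north)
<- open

-> stack.push(north)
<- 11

-> maze.move(north)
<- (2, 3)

-> maze.sense(east)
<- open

-> stack.push(east)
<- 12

-> maze.move(east)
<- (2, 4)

-> stack.pop()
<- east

-> maze.move(west)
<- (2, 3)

-> maze.sense(north)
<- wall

-> maze.sense(west)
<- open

-> stack.push(west)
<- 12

-> maze.move(west)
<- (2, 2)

-> maze.sense(north)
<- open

-> stack.push(north)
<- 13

-> maze.move(north)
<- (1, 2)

-> maze.sense(north)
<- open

-> stack.push(north)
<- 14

-> maze.move(north)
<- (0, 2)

-> maze.sense(east)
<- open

-> stack.push(east)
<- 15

-> maze.move(east)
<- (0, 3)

-> stack.pop()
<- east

-> maze.move(west)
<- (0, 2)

-> maze.sense(west)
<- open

-> stack.push(west)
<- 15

-> maze.move(west)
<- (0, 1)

-> maze.sense(south)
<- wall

-> maze.sense(west)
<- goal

-> maze.move(west)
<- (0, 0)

Answer: (0, 0)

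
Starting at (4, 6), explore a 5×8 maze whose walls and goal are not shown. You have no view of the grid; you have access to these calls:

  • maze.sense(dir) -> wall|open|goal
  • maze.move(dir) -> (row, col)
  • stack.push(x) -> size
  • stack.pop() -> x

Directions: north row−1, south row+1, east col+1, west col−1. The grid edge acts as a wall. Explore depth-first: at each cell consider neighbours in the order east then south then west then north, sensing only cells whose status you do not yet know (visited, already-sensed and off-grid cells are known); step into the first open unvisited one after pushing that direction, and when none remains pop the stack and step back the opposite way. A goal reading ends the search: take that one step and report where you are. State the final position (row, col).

Step: maze.sense[dir=east]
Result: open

Step: stack.push[x=east]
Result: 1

Step: maze.move[dir=east]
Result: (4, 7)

Step: maze.sense[dir=north]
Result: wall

Step: stack.pop[]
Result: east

Step: maze.move[dir=west]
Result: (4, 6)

Step: maze.sense[dir=west]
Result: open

Step: stack.push[x=west]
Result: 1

Step: maze.move[dir=west]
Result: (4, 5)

Step: maze.sense[dir=west]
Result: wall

Step: maze.sense[dir=north]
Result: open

Step: stack.push[x=north]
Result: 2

Step: maze.move[dir=north]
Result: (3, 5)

Step: maze.sense[dir=east]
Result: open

Step: stack.push[x=east]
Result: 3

Step: maze.move[dir=east]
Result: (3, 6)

Step: maze.sense[dir=north]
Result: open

Step: stack.push[x=north]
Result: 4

Step: maze.move[dir=north]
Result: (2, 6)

Step: maze.sense[dir=east]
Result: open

Step: stack.push[x=east]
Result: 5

Step: maze.move[dir=east]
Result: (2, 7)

Step: maze.sense[dir=north]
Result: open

Step: stack.push[x=north]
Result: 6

Step: maze.move[dir=north]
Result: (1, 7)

Step: maze.sense[dir=west]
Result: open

Step: stack.push[x=west]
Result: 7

Step: maze.move[dir=west]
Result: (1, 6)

Step: maze.sense[dir=west]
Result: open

Step: stack.push[x=west]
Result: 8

Step: maze.move[dir=west]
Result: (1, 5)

Step: maze.sense[dir=south]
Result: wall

Step: maze.sense[dir=west]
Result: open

Step: stack.push[x=west]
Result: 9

Step: maze.move[dir=west]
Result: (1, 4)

Step: maze.sense[dir=south]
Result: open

Step: stack.push[x=south]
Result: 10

Step: maze.move[dir=south]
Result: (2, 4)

Step: maze.sense[dir=south]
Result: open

Step: stack.push[x=south]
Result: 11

Step: maze.move[dir=south]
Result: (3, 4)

Step: maze.sense[dir=west]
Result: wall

Step: stack.pop[]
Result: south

Step: maze.move[dir=north]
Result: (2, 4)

Step: maze.sense[dir=west]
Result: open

Step: stack.push[x=west]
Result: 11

Step: maze.move[dir=west]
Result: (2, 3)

Step: maze.sense[dir=west]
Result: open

Step: stack.push[x=west]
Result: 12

Step: maze.move[dir=west]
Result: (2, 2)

Step: maze.sense[dir=south]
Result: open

Step: stack.push[x=south]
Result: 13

Step: maze.move[dir=south]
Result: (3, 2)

Step: maze.sense[dir=south]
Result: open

Step: stack.push[x=south]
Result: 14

Step: maze.move[dir=south]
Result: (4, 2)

Step: maze.sense[dir=east]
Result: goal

Step: maze.move[dir=east]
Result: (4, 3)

Answer: (4, 3)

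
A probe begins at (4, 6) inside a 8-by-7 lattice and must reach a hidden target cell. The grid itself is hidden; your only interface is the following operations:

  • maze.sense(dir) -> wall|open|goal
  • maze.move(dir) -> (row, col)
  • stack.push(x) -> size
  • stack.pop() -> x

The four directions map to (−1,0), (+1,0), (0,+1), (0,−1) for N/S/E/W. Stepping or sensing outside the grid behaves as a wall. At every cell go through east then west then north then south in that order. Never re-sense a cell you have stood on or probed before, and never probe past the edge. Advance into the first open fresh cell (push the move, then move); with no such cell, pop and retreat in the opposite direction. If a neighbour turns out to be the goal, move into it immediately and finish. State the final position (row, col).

% 1. maze.sense(dir=west) => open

% 2. stack.push(x=west) => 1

% 3. maze.move(dir=west) => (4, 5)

% 4. maze.sense(dir=west) => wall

% 5. maze.sense(dir=north) => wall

% 6. maze.sense(dir=south) => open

% 7. stack.push(x=south) => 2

% 8. maze.move(dir=south) => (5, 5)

% 9. maze.sense(dir=east) => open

% 10. stack.push(x=east) => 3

% 11. maze.move(dir=east) => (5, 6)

% 12. maze.sense(dir=south) => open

% 13. stack.push(x=south) => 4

% 14. maze.move(dir=south) => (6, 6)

% 15. maze.sense(dir=west) => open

% 16. stack.push(x=west) => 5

% 17. maze.move(dir=west) => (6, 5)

% 18. maze.sense(dir=west) => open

% 19. stack.push(x=west) => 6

% 20. maze.move(dir=west) => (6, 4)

% 21. maze.sense(dir=west) => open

% 22. stack.push(x=west) => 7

% 23. maze.move(dir=west) => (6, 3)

% 24. maze.sense(dir=west) => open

% 25. stack.push(x=west) => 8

% 26. maze.move(dir=west) => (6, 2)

% 27. maze.sense(dir=west) => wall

% 28. maze.sense(dir=north) => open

% 29. stack.push(x=north) => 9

% 30. maze.move(dir=north) => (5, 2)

% 31. maze.sense(dir=east) => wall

% 32. maze.sense(dir=west) => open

% 33. stack.push(x=west) => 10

% 34. maze.move(dir=west) => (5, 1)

% 35. maze.sense(dir=west) => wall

% 36. maze.sense(dir=north) => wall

% 37. stack.pop() => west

% 38. maze.move(dir=east) => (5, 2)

% 39. maze.sense(dir=north) => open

% 40. stack.push(x=north) => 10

% 41. maze.move(dir=north) => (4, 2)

% 42. maze.sense(dir=east) => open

% 43. stack.push(x=east) => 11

% 44. maze.move(dir=east) => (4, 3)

% 45. maze.sense(dir=north) => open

% 46. stack.push(x=north) => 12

% 47. maze.move(dir=north) => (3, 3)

% 48. maze.sense(dir=east) => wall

% 49. maze.sense(dir=west) => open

% 50. stack.push(x=west) => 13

% 51. maze.move(dir=west) => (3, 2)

% 52. maze.sense(dir=west) => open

% 53. stack.push(x=west) => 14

% 54. maze.move(dir=west) => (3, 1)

% 55. maze.sense(dir=west) => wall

% 56. maze.sense(dir=north) => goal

% 57. maze.move(dir=north) => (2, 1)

Answer: (2, 1)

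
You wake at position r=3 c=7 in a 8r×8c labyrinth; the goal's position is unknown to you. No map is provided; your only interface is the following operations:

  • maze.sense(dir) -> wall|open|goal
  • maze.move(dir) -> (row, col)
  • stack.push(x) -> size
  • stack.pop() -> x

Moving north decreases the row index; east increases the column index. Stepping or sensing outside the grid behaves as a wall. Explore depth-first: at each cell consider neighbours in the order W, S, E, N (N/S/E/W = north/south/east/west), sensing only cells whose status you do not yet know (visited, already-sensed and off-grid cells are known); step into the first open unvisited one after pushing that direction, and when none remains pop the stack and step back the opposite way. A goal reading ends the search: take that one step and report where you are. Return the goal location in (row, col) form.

==> maze.sense(dir: west)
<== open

==> stack.push(x: west)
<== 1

==> maze.move(dir: west)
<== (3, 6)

==> maze.sense(dir: west)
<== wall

==> maze.sense(dir: south)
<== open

==> stack.push(x: south)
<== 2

==> maze.move(dir: south)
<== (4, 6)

==> maze.sense(dir: west)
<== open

==> stack.push(x: west)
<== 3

==> maze.move(dir: west)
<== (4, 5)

==> maze.sense(dir: west)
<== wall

==> maze.sense(dir: south)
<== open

==> stack.push(x: south)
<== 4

==> maze.move(dir: south)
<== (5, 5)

==> maze.sense(dir: west)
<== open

==> stack.push(x: west)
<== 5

==> maze.move(dir: west)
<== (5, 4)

==> maze.sense(dir: west)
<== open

==> stack.push(x: west)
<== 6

==> maze.move(dir: west)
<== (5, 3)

==> maze.sense(dir: west)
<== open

==> stack.push(x: west)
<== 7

==> maze.move(dir: west)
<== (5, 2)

==> maze.sense(dir: west)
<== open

==> stack.push(x: west)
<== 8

==> maze.move(dir: west)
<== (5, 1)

==> maze.sense(dir: west)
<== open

==> stack.push(x: west)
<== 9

==> maze.move(dir: west)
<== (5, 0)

==> maze.sense(dir: south)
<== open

==> stack.push(x: south)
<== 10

==> maze.move(dir: south)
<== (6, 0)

==> maze.sense(dir: south)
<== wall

==> maze.sense(dir: east)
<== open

==> stack.push(x: east)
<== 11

==> maze.move(dir: east)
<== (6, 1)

==> maze.sense(dir: south)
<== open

==> stack.push(x: south)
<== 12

==> maze.move(dir: south)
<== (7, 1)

==> maze.sense(dir: east)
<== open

==> stack.push(x: east)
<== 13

==> maze.move(dir: east)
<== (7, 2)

==> maze.sense(dir: east)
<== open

==> stack.push(x: east)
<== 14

==> maze.move(dir: east)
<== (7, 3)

==> maze.sense(dir: east)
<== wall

==> maze.sense(dir: north)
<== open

==> stack.push(x: north)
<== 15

==> maze.move(dir: north)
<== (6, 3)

==> maze.sense(dir: west)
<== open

==> stack.push(x: west)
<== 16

==> maze.move(dir: west)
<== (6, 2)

==> stack.pop()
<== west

==> maze.move(dir: east)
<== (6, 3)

==> maze.sense(dir: east)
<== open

==> stack.push(x: east)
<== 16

==> maze.move(dir: east)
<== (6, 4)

==> maze.sense(dir: east)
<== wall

==> stack.pop()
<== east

==> maze.move(dir: west)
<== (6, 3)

==> stack.pop()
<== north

==> maze.move(dir: south)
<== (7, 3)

==> stack.pop()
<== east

==> maze.move(dir: west)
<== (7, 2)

==> stack.pop()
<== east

==> maze.move(dir: west)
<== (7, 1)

==> stack.pop()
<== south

==> maze.move(dir: north)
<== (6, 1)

==> stack.pop()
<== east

==> maze.move(dir: west)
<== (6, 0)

==> stack.pop()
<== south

==> maze.move(dir: north)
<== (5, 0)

==> maze.sense(dir: north)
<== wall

==> stack.pop()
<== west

==> maze.move(dir: east)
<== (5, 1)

==> maze.sense(dir: north)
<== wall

==> stack.pop()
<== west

==> maze.move(dir: east)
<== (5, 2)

==> maze.sense(dir: north)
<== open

==> stack.push(x: north)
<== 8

==> maze.move(dir: north)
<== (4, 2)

==> maze.sense(dir: east)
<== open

==> stack.push(x: east)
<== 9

==> maze.move(dir: east)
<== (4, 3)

==> maze.sense(dir: north)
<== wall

==> stack.pop()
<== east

==> maze.move(dir: west)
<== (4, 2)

==> maze.sense(dir: north)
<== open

==> stack.push(x: north)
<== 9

==> maze.move(dir: north)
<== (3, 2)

==> maze.sense(dir: west)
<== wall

==> maze.sense(dir: north)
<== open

==> stack.push(x: north)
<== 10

==> maze.move(dir: north)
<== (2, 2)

==> maze.sense(dir: west)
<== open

==> stack.push(x: west)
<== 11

==> maze.move(dir: west)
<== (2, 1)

==> maze.sense(dir: west)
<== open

==> stack.push(x: west)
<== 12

==> maze.move(dir: west)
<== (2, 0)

==> maze.sense(dir: south)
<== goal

==> maze.move(dir: south)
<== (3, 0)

Answer: (3, 0)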